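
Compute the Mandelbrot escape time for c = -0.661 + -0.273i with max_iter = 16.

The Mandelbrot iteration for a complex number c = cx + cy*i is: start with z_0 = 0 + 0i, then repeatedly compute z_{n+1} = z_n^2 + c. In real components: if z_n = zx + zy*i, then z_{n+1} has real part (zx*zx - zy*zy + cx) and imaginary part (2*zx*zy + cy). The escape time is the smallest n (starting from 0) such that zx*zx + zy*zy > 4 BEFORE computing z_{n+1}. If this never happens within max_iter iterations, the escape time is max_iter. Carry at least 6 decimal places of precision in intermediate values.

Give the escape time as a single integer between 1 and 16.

z_0 = 0 + 0i, c = -0.6610 + -0.2730i
Iter 1: z = -0.6610 + -0.2730i, |z|^2 = 0.5115
Iter 2: z = -0.2986 + 0.0879i, |z|^2 = 0.0969
Iter 3: z = -0.5796 + -0.3255i, |z|^2 = 0.4418
Iter 4: z = -0.4311 + 0.1043i, |z|^2 = 0.1967
Iter 5: z = -0.4861 + -0.3629i, |z|^2 = 0.3680
Iter 6: z = -0.5564 + 0.0798i, |z|^2 = 0.3160
Iter 7: z = -0.3577 + -0.3618i, |z|^2 = 0.2589
Iter 8: z = -0.6639 + -0.0141i, |z|^2 = 0.4410
Iter 9: z = -0.2204 + -0.2542i, |z|^2 = 0.1132
Iter 10: z = -0.6771 + -0.1609i, |z|^2 = 0.4843
Iter 11: z = -0.2285 + -0.0551i, |z|^2 = 0.0552
Iter 12: z = -0.6118 + -0.2478i, |z|^2 = 0.4357
Iter 13: z = -0.3481 + 0.0303i, |z|^2 = 0.1221
Iter 14: z = -0.5407 + -0.2941i, |z|^2 = 0.3789
Iter 15: z = -0.4551 + 0.0450i, |z|^2 = 0.2091

Answer: 16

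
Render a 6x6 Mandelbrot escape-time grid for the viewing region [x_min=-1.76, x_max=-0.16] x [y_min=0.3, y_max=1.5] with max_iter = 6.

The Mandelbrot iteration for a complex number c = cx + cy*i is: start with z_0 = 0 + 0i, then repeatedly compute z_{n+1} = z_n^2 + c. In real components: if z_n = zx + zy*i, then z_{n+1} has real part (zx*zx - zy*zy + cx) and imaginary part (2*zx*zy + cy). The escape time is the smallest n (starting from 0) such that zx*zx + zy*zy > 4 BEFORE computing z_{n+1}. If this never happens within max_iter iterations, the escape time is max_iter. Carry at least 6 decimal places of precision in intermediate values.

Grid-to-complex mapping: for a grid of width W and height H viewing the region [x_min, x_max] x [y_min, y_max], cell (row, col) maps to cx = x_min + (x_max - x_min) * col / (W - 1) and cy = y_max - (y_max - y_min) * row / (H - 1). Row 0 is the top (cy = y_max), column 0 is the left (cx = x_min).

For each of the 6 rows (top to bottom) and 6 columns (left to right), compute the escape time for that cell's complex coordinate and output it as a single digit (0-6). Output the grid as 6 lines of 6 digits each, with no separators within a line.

Answer: 112222
122333
133346
233466
335666
456666

Derivation:
(row=0, col=0): c = -1.7600 + 1.5000i → escape time 1
(row=0, col=1): c = -1.4400 + 1.5000i → escape time 1
(row=0, col=2): c = -1.1200 + 1.5000i → escape time 2
(row=0, col=3): c = -0.8000 + 1.5000i → escape time 2
(row=0, col=4): c = -0.4800 + 1.5000i → escape time 2
(row=0, col=5): c = -0.1600 + 1.5000i → escape time 2
(row=1, col=0): c = -1.7600 + 1.2600i → escape time 1
(row=1, col=1): c = -1.4400 + 1.2600i → escape time 2
(row=1, col=2): c = -1.1200 + 1.2600i → escape time 2
(row=1, col=3): c = -0.8000 + 1.2600i → escape time 3
(row=1, col=4): c = -0.4800 + 1.2600i → escape time 3
(row=1, col=5): c = -0.1600 + 1.2600i → escape time 3
(row=2, col=0): c = -1.7600 + 1.0200i → escape time 1
(row=2, col=1): c = -1.4400 + 1.0200i → escape time 3
(row=2, col=2): c = -1.1200 + 1.0200i → escape time 3
(row=2, col=3): c = -0.8000 + 1.0200i → escape time 3
(row=2, col=4): c = -0.4800 + 1.0200i → escape time 4
(row=2, col=5): c = -0.1600 + 1.0200i → escape time 6
(row=3, col=0): c = -1.7600 + 0.7800i → escape time 2
(row=3, col=1): c = -1.4400 + 0.7800i → escape time 3
(row=3, col=2): c = -1.1200 + 0.7800i → escape time 3
(row=3, col=3): c = -0.8000 + 0.7800i → escape time 4
(row=3, col=4): c = -0.4800 + 0.7800i → escape time 6
(row=3, col=5): c = -0.1600 + 0.7800i → escape time 6
(row=4, col=0): c = -1.7600 + 0.5400i → escape time 3
(row=4, col=1): c = -1.4400 + 0.5400i → escape time 3
(row=4, col=2): c = -1.1200 + 0.5400i → escape time 5
(row=4, col=3): c = -0.8000 + 0.5400i → escape time 6
(row=4, col=4): c = -0.4800 + 0.5400i → escape time 6
(row=4, col=5): c = -0.1600 + 0.5400i → escape time 6
(row=5, col=0): c = -1.7600 + 0.3000i → escape time 4
(row=5, col=1): c = -1.4400 + 0.3000i → escape time 5
(row=5, col=2): c = -1.1200 + 0.3000i → escape time 6
(row=5, col=3): c = -0.8000 + 0.3000i → escape time 6
(row=5, col=4): c = -0.4800 + 0.3000i → escape time 6
(row=5, col=5): c = -0.1600 + 0.3000i → escape time 6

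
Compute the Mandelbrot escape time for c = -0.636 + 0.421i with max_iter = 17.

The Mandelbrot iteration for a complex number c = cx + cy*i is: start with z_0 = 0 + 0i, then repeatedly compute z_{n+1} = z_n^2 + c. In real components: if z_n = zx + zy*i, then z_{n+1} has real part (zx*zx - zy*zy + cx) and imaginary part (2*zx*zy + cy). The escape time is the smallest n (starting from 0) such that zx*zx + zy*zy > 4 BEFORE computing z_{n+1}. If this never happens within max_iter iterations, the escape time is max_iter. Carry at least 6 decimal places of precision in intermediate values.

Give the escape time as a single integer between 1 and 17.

Answer: 17

Derivation:
z_0 = 0 + 0i, c = -0.6360 + 0.4210i
Iter 1: z = -0.6360 + 0.4210i, |z|^2 = 0.5817
Iter 2: z = -0.4087 + -0.1145i, |z|^2 = 0.1802
Iter 3: z = -0.4820 + 0.5146i, |z|^2 = 0.4972
Iter 4: z = -0.6685 + -0.0751i, |z|^2 = 0.4525
Iter 5: z = -0.1948 + 0.5214i, |z|^2 = 0.3098
Iter 6: z = -0.8700 + 0.2178i, |z|^2 = 0.8043
Iter 7: z = 0.0734 + 0.0420i, |z|^2 = 0.0071
Iter 8: z = -0.6324 + 0.4272i, |z|^2 = 0.5824
Iter 9: z = -0.4186 + -0.1193i, |z|^2 = 0.1894
Iter 10: z = -0.4750 + 0.5208i, |z|^2 = 0.4969
Iter 11: z = -0.6816 + -0.0738i, |z|^2 = 0.4700
Iter 12: z = -0.1769 + 0.5216i, |z|^2 = 0.3034
Iter 13: z = -0.8768 + 0.2365i, |z|^2 = 0.8247
Iter 14: z = 0.0769 + 0.0063i, |z|^2 = 0.0060
Iter 15: z = -0.6301 + 0.4220i, |z|^2 = 0.5751
Iter 16: z = -0.4170 + -0.1108i, |z|^2 = 0.1862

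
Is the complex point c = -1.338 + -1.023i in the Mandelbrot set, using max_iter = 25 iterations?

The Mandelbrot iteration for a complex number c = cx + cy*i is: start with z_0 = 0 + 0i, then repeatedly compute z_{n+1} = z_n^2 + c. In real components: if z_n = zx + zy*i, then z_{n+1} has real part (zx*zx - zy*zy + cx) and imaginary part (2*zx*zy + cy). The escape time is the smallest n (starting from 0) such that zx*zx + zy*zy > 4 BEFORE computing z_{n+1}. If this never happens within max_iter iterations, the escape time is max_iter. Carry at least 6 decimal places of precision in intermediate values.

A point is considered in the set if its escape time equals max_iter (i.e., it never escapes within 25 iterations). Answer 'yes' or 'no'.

z_0 = 0 + 0i, c = -1.3380 + -1.0230i
Iter 1: z = -1.3380 + -1.0230i, |z|^2 = 2.8368
Iter 2: z = -0.5943 + 1.7145i, |z|^2 = 3.2928
Iter 3: z = -3.9245 + -3.0609i, |z|^2 = 24.7706
Escaped at iteration 3

Answer: no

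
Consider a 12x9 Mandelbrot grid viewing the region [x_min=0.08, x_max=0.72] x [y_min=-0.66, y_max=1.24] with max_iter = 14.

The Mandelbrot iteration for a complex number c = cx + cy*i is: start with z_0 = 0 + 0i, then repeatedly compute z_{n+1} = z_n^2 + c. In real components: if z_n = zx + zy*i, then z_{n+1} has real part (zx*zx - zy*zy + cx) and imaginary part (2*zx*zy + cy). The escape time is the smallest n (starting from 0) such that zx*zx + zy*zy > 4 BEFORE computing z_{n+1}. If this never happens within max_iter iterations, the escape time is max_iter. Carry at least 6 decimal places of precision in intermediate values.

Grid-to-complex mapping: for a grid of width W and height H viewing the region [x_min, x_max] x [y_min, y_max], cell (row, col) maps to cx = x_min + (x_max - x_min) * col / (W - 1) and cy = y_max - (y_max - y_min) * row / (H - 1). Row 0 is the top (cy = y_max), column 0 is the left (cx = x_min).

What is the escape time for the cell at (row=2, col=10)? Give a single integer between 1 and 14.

Answer: 3

Derivation:
z_0 = 0 + 0i, c = 0.6618 + 0.7650i
Iter 1: z = 0.6618 + 0.7650i, |z|^2 = 1.0232
Iter 2: z = 0.5146 + 1.7776i, |z|^2 = 3.4246
Iter 3: z = -2.2332 + 2.5945i, |z|^2 = 11.7183
Escaped at iteration 3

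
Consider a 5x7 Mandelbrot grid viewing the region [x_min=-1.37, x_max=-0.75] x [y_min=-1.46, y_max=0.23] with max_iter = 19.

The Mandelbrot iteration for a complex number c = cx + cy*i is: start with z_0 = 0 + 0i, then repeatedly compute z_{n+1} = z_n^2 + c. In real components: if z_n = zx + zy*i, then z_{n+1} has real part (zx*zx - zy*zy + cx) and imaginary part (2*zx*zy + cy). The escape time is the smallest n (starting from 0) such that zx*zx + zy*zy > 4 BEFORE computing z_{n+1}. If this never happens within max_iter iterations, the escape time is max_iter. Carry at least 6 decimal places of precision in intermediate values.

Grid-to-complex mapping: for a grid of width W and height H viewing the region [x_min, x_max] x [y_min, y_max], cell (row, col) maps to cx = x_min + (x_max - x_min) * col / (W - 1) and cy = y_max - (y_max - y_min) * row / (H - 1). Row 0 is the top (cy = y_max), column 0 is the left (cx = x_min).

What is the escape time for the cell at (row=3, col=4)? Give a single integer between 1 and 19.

z_0 = 0 + 0i, c = -0.7500 + -0.6150i
Iter 1: z = -0.7500 + -0.6150i, |z|^2 = 0.9407
Iter 2: z = -0.5657 + 0.3075i, |z|^2 = 0.4146
Iter 3: z = -0.5245 + -0.9629i, |z|^2 = 1.2023
Iter 4: z = -1.4021 + 0.3951i, |z|^2 = 2.1220
Iter 5: z = 1.0598 + -1.7230i, |z|^2 = 4.0919
Escaped at iteration 5

Answer: 5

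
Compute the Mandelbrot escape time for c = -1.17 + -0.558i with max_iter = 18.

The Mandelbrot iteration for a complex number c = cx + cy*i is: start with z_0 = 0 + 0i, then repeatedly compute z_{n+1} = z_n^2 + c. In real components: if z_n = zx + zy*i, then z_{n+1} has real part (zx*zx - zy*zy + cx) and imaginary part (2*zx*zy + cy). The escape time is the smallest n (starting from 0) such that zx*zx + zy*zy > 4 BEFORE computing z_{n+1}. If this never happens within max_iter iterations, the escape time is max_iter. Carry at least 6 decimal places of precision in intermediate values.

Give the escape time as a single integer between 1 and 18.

z_0 = 0 + 0i, c = -1.1700 + -0.5580i
Iter 1: z = -1.1700 + -0.5580i, |z|^2 = 1.6803
Iter 2: z = -0.1125 + 0.7477i, |z|^2 = 0.5717
Iter 3: z = -1.7164 + -0.7262i, |z|^2 = 3.4735
Iter 4: z = 1.2488 + 1.9349i, |z|^2 = 5.3034
Escaped at iteration 4

Answer: 4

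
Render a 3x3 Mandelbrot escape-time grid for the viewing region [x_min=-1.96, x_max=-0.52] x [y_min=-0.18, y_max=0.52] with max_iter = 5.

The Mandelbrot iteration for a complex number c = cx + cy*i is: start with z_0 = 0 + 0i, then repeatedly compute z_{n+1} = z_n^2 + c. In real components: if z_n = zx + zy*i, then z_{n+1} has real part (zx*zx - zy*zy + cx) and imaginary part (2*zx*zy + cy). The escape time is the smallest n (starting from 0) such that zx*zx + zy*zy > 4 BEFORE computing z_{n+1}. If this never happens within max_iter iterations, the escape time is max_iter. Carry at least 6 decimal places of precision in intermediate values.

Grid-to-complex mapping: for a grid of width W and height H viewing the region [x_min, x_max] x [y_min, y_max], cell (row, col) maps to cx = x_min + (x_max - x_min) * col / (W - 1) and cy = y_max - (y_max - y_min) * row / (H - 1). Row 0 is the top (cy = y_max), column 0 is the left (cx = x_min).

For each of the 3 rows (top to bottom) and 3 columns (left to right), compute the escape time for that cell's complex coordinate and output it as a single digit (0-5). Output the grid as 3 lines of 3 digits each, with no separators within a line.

(row=0, col=0): c = -1.9600 + 0.5200i → escape time 1
(row=0, col=1): c = -1.2400 + 0.5200i → escape time 4
(row=0, col=2): c = -0.5200 + 0.5200i → escape time 5
(row=1, col=0): c = -1.9600 + 0.1700i → escape time 3
(row=1, col=1): c = -1.2400 + 0.1700i → escape time 5
(row=1, col=2): c = -0.5200 + 0.1700i → escape time 5
(row=2, col=0): c = -1.9600 + -0.1800i → escape time 3
(row=2, col=1): c = -1.2400 + -0.1800i → escape time 5
(row=2, col=2): c = -0.5200 + -0.1800i → escape time 5

Answer: 145
355
355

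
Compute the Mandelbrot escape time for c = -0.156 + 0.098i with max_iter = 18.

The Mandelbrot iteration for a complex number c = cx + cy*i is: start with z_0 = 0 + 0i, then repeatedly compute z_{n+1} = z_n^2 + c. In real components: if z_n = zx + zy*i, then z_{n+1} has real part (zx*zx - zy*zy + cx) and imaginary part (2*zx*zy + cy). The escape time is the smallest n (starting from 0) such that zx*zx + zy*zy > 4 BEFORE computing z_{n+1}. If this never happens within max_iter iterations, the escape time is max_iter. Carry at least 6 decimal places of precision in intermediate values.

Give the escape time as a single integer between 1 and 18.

Answer: 18

Derivation:
z_0 = 0 + 0i, c = -0.1560 + 0.0980i
Iter 1: z = -0.1560 + 0.0980i, |z|^2 = 0.0339
Iter 2: z = -0.1413 + 0.0674i, |z|^2 = 0.0245
Iter 3: z = -0.1406 + 0.0790i, |z|^2 = 0.0260
Iter 4: z = -0.1425 + 0.0758i, |z|^2 = 0.0260
Iter 5: z = -0.1414 + 0.0764i, |z|^2 = 0.0258
Iter 6: z = -0.1418 + 0.0764i, |z|^2 = 0.0260
Iter 7: z = -0.1417 + 0.0763i, |z|^2 = 0.0259
Iter 8: z = -0.1417 + 0.0764i, |z|^2 = 0.0259
Iter 9: z = -0.1417 + 0.0764i, |z|^2 = 0.0259
Iter 10: z = -0.1417 + 0.0764i, |z|^2 = 0.0259
Iter 11: z = -0.1417 + 0.0764i, |z|^2 = 0.0259
Iter 12: z = -0.1417 + 0.0764i, |z|^2 = 0.0259
Iter 13: z = -0.1417 + 0.0764i, |z|^2 = 0.0259
Iter 14: z = -0.1417 + 0.0764i, |z|^2 = 0.0259
Iter 15: z = -0.1417 + 0.0764i, |z|^2 = 0.0259
Iter 16: z = -0.1417 + 0.0764i, |z|^2 = 0.0259
Iter 17: z = -0.1417 + 0.0764i, |z|^2 = 0.0259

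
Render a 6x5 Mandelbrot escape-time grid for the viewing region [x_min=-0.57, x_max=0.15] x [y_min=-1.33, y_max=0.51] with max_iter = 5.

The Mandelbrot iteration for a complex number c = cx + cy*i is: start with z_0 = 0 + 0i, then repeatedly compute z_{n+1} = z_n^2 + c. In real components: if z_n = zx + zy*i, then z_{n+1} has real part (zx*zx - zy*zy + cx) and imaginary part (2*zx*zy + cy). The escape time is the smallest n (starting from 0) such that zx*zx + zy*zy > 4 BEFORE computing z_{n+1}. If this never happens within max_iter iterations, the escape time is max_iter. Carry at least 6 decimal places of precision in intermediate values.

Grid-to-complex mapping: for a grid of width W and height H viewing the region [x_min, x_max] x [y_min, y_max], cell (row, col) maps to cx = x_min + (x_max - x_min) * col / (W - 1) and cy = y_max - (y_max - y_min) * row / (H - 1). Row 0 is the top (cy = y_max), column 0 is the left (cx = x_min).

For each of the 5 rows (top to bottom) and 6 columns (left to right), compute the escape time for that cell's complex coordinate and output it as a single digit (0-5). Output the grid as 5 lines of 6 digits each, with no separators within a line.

Answer: 555555
555555
555555
455555
222222

Derivation:
(row=0, col=0): c = -0.5700 + 0.5100i → escape time 5
(row=0, col=1): c = -0.4260 + 0.5100i → escape time 5
(row=0, col=2): c = -0.2820 + 0.5100i → escape time 5
(row=0, col=3): c = -0.1380 + 0.5100i → escape time 5
(row=0, col=4): c = 0.0060 + 0.5100i → escape time 5
(row=0, col=5): c = 0.1500 + 0.5100i → escape time 5
(row=1, col=0): c = -0.5700 + 0.0500i → escape time 5
(row=1, col=1): c = -0.4260 + 0.0500i → escape time 5
(row=1, col=2): c = -0.2820 + 0.0500i → escape time 5
(row=1, col=3): c = -0.1380 + 0.0500i → escape time 5
(row=1, col=4): c = 0.0060 + 0.0500i → escape time 5
(row=1, col=5): c = 0.1500 + 0.0500i → escape time 5
(row=2, col=0): c = -0.5700 + -0.4100i → escape time 5
(row=2, col=1): c = -0.4260 + -0.4100i → escape time 5
(row=2, col=2): c = -0.2820 + -0.4100i → escape time 5
(row=2, col=3): c = -0.1380 + -0.4100i → escape time 5
(row=2, col=4): c = 0.0060 + -0.4100i → escape time 5
(row=2, col=5): c = 0.1500 + -0.4100i → escape time 5
(row=3, col=0): c = -0.5700 + -0.8700i → escape time 4
(row=3, col=1): c = -0.4260 + -0.8700i → escape time 5
(row=3, col=2): c = -0.2820 + -0.8700i → escape time 5
(row=3, col=3): c = -0.1380 + -0.8700i → escape time 5
(row=3, col=4): c = 0.0060 + -0.8700i → escape time 5
(row=3, col=5): c = 0.1500 + -0.8700i → escape time 5
(row=4, col=0): c = -0.5700 + -1.3300i → escape time 2
(row=4, col=1): c = -0.4260 + -1.3300i → escape time 2
(row=4, col=2): c = -0.2820 + -1.3300i → escape time 2
(row=4, col=3): c = -0.1380 + -1.3300i → escape time 2
(row=4, col=4): c = 0.0060 + -1.3300i → escape time 2
(row=4, col=5): c = 0.1500 + -1.3300i → escape time 2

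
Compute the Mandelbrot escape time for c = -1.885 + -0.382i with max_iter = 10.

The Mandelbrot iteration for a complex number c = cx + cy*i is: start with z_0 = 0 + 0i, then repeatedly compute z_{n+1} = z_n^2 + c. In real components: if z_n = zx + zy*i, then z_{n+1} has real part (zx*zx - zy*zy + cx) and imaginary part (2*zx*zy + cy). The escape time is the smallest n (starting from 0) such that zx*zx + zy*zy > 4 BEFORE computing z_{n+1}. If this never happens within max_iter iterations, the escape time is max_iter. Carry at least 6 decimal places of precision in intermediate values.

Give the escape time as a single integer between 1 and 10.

Answer: 3

Derivation:
z_0 = 0 + 0i, c = -1.8850 + -0.3820i
Iter 1: z = -1.8850 + -0.3820i, |z|^2 = 3.6991
Iter 2: z = 1.5223 + 1.0581i, |z|^2 = 3.4371
Iter 3: z = -0.6873 + 2.8396i, |z|^2 = 8.5357
Escaped at iteration 3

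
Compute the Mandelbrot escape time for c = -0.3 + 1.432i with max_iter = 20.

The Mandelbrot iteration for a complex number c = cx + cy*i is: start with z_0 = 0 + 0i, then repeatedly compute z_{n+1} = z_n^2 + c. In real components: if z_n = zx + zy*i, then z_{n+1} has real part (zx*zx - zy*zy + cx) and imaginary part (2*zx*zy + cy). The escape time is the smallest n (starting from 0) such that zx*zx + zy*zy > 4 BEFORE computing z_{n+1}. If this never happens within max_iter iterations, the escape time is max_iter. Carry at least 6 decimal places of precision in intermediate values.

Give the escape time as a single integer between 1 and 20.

Answer: 2

Derivation:
z_0 = 0 + 0i, c = -0.3000 + 1.4320i
Iter 1: z = -0.3000 + 1.4320i, |z|^2 = 2.1406
Iter 2: z = -2.2606 + 0.5728i, |z|^2 = 5.4385
Escaped at iteration 2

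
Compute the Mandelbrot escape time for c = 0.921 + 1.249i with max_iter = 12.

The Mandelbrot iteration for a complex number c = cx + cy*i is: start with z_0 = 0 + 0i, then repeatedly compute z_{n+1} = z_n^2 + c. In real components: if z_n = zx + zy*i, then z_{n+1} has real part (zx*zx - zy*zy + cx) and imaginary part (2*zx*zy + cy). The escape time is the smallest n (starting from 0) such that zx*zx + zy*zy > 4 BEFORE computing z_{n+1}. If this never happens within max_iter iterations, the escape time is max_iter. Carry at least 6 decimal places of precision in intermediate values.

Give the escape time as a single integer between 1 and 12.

z_0 = 0 + 0i, c = 0.9210 + 1.2490i
Iter 1: z = 0.9210 + 1.2490i, |z|^2 = 2.4082
Iter 2: z = 0.2092 + 3.5497i, |z|^2 = 12.6439
Escaped at iteration 2

Answer: 2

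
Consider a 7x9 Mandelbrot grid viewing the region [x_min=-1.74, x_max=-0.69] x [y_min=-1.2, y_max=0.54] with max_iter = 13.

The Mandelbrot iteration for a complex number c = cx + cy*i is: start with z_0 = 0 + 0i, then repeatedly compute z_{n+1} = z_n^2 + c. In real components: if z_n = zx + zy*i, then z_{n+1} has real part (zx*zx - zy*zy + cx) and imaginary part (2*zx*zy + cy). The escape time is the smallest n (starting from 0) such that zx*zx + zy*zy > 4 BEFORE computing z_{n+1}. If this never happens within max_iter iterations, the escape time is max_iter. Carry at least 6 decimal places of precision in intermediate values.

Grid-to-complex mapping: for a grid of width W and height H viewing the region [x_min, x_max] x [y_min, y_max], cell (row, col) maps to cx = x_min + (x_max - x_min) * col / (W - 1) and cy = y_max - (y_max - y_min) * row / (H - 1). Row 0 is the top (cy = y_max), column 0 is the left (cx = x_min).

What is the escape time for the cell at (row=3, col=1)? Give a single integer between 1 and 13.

z_0 = 0 + 0i, c = -1.5650 + -0.1125i
Iter 1: z = -1.5650 + -0.1125i, |z|^2 = 2.4619
Iter 2: z = 0.8716 + 0.2396i, |z|^2 = 0.8171
Iter 3: z = -0.8628 + 0.3052i, |z|^2 = 0.8375
Iter 4: z = -0.9137 + -0.6391i, |z|^2 = 1.2434
Iter 5: z = -1.1386 + 1.0555i, |z|^2 = 2.4105
Iter 6: z = -1.3828 + -2.5161i, |z|^2 = 8.2429
Escaped at iteration 6

Answer: 6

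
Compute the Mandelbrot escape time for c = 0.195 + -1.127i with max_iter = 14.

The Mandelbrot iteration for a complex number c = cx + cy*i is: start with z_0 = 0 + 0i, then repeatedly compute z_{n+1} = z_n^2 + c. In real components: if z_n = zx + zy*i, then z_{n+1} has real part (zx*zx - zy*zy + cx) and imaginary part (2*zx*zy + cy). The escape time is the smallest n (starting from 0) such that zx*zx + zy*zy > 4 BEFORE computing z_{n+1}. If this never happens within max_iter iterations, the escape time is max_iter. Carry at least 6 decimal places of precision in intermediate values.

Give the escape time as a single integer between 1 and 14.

Answer: 3

Derivation:
z_0 = 0 + 0i, c = 0.1950 + -1.1270i
Iter 1: z = 0.1950 + -1.1270i, |z|^2 = 1.3082
Iter 2: z = -1.0371 + -1.5665i, |z|^2 = 3.5296
Iter 3: z = -1.1834 + 2.1223i, |z|^2 = 5.9047
Escaped at iteration 3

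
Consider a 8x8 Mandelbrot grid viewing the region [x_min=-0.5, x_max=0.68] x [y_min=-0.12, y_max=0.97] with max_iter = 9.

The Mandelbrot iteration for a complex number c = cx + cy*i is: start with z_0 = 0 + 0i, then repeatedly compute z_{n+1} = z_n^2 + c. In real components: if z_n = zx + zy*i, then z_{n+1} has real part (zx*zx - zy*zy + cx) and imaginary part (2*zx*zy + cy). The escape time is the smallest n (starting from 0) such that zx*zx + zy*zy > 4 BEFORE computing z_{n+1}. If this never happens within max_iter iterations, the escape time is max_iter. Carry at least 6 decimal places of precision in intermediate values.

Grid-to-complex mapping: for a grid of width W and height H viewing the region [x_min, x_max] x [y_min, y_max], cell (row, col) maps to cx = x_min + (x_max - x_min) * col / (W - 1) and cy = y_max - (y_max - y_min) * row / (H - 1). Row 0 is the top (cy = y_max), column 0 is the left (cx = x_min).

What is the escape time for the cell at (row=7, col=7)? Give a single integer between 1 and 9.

Answer: 3

Derivation:
z_0 = 0 + 0i, c = 0.6800 + -0.1200i
Iter 1: z = 0.6800 + -0.1200i, |z|^2 = 0.4768
Iter 2: z = 1.1280 + -0.2832i, |z|^2 = 1.3526
Iter 3: z = 1.8722 + -0.7589i, |z|^2 = 4.0810
Escaped at iteration 3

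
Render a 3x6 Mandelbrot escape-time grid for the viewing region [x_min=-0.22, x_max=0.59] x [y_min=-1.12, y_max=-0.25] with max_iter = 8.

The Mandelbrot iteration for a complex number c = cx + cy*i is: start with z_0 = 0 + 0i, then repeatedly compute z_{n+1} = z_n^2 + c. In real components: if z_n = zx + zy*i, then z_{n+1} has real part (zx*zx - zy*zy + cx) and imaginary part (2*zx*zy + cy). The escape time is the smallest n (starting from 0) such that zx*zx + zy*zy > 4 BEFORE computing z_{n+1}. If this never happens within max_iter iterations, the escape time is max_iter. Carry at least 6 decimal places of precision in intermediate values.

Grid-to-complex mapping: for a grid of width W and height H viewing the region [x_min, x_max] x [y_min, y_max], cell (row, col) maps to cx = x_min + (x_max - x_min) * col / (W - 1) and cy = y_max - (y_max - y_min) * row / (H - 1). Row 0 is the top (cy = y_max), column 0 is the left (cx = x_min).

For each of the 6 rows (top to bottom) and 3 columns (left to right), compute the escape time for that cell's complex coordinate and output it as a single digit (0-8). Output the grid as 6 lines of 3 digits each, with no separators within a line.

(row=0, col=0): c = -0.2200 + -0.2500i → escape time 8
(row=0, col=1): c = 0.1850 + -0.2500i → escape time 8
(row=0, col=2): c = 0.5900 + -0.2500i → escape time 4
(row=1, col=0): c = -0.2200 + -0.4240i → escape time 8
(row=1, col=1): c = 0.1850 + -0.4240i → escape time 8
(row=1, col=2): c = 0.5900 + -0.4240i → escape time 4
(row=2, col=0): c = -0.2200 + -0.5980i → escape time 8
(row=2, col=1): c = 0.1850 + -0.5980i → escape time 8
(row=2, col=2): c = 0.5900 + -0.5980i → escape time 3
(row=3, col=0): c = -0.2200 + -0.7720i → escape time 8
(row=3, col=1): c = 0.1850 + -0.7720i → escape time 5
(row=3, col=2): c = 0.5900 + -0.7720i → escape time 3
(row=4, col=0): c = -0.2200 + -0.9460i → escape time 7
(row=4, col=1): c = 0.1850 + -0.9460i → escape time 4
(row=4, col=2): c = 0.5900 + -0.9460i → escape time 2
(row=5, col=0): c = -0.2200 + -1.1200i → escape time 8
(row=5, col=1): c = 0.1850 + -1.1200i → escape time 3
(row=5, col=2): c = 0.5900 + -1.1200i → escape time 2

Answer: 884
884
883
853
742
832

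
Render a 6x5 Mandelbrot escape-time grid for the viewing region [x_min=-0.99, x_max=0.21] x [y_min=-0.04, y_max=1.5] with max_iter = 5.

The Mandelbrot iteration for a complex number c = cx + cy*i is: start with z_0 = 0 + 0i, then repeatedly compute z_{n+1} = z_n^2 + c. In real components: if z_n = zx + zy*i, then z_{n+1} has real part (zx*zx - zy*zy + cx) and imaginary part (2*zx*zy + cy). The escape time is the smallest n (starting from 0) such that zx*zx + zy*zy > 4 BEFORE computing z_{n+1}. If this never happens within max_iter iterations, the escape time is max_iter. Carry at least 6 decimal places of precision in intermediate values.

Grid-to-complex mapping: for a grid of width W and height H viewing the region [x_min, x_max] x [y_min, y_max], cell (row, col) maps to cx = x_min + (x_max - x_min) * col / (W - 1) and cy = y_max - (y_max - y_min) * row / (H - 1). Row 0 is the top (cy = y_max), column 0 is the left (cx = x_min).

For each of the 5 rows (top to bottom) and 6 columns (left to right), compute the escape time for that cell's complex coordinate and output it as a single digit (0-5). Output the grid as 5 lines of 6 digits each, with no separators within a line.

Answer: 222222
333543
445555
555555
555555

Derivation:
(row=0, col=0): c = -0.9900 + 1.5000i → escape time 2
(row=0, col=1): c = -0.7500 + 1.5000i → escape time 2
(row=0, col=2): c = -0.5100 + 1.5000i → escape time 2
(row=0, col=3): c = -0.2700 + 1.5000i → escape time 2
(row=0, col=4): c = -0.0300 + 1.5000i → escape time 2
(row=0, col=5): c = 0.2100 + 1.5000i → escape time 2
(row=1, col=0): c = -0.9900 + 1.1150i → escape time 3
(row=1, col=1): c = -0.7500 + 1.1150i → escape time 3
(row=1, col=2): c = -0.5100 + 1.1150i → escape time 3
(row=1, col=3): c = -0.2700 + 1.1150i → escape time 5
(row=1, col=4): c = -0.0300 + 1.1150i → escape time 4
(row=1, col=5): c = 0.2100 + 1.1150i → escape time 3
(row=2, col=0): c = -0.9900 + 0.7300i → escape time 4
(row=2, col=1): c = -0.7500 + 0.7300i → escape time 4
(row=2, col=2): c = -0.5100 + 0.7300i → escape time 5
(row=2, col=3): c = -0.2700 + 0.7300i → escape time 5
(row=2, col=4): c = -0.0300 + 0.7300i → escape time 5
(row=2, col=5): c = 0.2100 + 0.7300i → escape time 5
(row=3, col=0): c = -0.9900 + 0.3450i → escape time 5
(row=3, col=1): c = -0.7500 + 0.3450i → escape time 5
(row=3, col=2): c = -0.5100 + 0.3450i → escape time 5
(row=3, col=3): c = -0.2700 + 0.3450i → escape time 5
(row=3, col=4): c = -0.0300 + 0.3450i → escape time 5
(row=3, col=5): c = 0.2100 + 0.3450i → escape time 5
(row=4, col=0): c = -0.9900 + -0.0400i → escape time 5
(row=4, col=1): c = -0.7500 + -0.0400i → escape time 5
(row=4, col=2): c = -0.5100 + -0.0400i → escape time 5
(row=4, col=3): c = -0.2700 + -0.0400i → escape time 5
(row=4, col=4): c = -0.0300 + -0.0400i → escape time 5
(row=4, col=5): c = 0.2100 + -0.0400i → escape time 5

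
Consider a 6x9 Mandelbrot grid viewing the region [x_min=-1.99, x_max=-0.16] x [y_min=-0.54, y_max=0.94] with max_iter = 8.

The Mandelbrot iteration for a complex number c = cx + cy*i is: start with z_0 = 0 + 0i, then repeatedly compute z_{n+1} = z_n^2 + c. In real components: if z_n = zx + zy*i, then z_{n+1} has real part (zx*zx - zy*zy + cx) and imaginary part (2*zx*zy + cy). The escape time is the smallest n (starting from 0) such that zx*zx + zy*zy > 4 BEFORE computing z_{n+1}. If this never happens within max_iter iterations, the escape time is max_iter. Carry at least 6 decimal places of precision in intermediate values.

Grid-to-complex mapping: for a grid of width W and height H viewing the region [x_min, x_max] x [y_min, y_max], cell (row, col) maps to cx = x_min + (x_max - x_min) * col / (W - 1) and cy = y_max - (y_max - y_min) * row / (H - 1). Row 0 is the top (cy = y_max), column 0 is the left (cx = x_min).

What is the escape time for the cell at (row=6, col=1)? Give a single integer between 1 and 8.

z_0 = 0 + 0i, c = -1.6240 + -0.1700i
Iter 1: z = -1.6240 + -0.1700i, |z|^2 = 2.6663
Iter 2: z = 0.9845 + 0.3822i, |z|^2 = 1.1152
Iter 3: z = -0.8009 + 0.5825i, |z|^2 = 0.9806
Iter 4: z = -1.3219 + -1.1029i, |z|^2 = 2.9638
Iter 5: z = -1.0930 + 2.7459i, |z|^2 = 8.7346
Escaped at iteration 5

Answer: 5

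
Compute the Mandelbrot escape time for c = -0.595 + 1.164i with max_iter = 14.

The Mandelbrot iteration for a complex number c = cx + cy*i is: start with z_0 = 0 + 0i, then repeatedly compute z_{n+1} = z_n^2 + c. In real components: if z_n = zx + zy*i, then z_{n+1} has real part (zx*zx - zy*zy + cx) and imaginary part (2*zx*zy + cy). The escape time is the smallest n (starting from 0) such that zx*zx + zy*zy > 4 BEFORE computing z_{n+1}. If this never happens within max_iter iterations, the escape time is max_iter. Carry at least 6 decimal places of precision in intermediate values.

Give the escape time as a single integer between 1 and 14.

z_0 = 0 + 0i, c = -0.5950 + 1.1640i
Iter 1: z = -0.5950 + 1.1640i, |z|^2 = 1.7089
Iter 2: z = -1.5959 + -0.2212i, |z|^2 = 2.5957
Iter 3: z = 1.9029 + 1.8699i, |z|^2 = 7.1175
Escaped at iteration 3

Answer: 3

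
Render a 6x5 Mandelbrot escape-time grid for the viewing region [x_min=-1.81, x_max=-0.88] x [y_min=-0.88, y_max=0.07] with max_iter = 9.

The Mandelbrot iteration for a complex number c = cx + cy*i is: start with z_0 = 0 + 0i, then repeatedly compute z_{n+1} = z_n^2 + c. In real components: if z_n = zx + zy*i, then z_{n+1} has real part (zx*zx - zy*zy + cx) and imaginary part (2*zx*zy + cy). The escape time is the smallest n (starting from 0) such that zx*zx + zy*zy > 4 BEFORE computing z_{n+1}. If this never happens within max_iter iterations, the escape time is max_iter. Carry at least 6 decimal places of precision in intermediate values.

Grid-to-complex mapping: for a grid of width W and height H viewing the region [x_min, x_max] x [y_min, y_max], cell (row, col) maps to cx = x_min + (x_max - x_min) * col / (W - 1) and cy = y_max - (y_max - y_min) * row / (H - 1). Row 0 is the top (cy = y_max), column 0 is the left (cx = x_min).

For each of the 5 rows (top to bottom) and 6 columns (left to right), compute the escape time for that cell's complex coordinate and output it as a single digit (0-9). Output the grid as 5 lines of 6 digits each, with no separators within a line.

(row=0, col=0): c = -1.8100 + 0.0700i → escape time 5
(row=0, col=1): c = -1.6240 + 0.0700i → escape time 6
(row=0, col=2): c = -1.4380 + 0.0700i → escape time 9
(row=0, col=3): c = -1.2520 + 0.0700i → escape time 9
(row=0, col=4): c = -1.0660 + 0.0700i → escape time 9
(row=0, col=5): c = -0.8800 + 0.0700i → escape time 9
(row=1, col=0): c = -1.8100 + -0.1675i → escape time 4
(row=1, col=1): c = -1.6240 + -0.1675i → escape time 5
(row=1, col=2): c = -1.4380 + -0.1675i → escape time 6
(row=1, col=3): c = -1.2520 + -0.1675i → escape time 9
(row=1, col=4): c = -1.0660 + -0.1675i → escape time 9
(row=1, col=5): c = -0.8800 + -0.1675i → escape time 9
(row=2, col=0): c = -1.8100 + -0.4050i → escape time 3
(row=2, col=1): c = -1.6240 + -0.4050i → escape time 3
(row=2, col=2): c = -1.4380 + -0.4050i → escape time 4
(row=2, col=3): c = -1.2520 + -0.4050i → escape time 9
(row=2, col=4): c = -1.0660 + -0.4050i → escape time 7
(row=2, col=5): c = -0.8800 + -0.4050i → escape time 7
(row=3, col=0): c = -1.8100 + -0.6425i → escape time 3
(row=3, col=1): c = -1.6240 + -0.6425i → escape time 3
(row=3, col=2): c = -1.4380 + -0.6425i → escape time 3
(row=3, col=3): c = -1.2520 + -0.6425i → escape time 3
(row=3, col=4): c = -1.0660 + -0.6425i → escape time 4
(row=3, col=5): c = -0.8800 + -0.6425i → escape time 5
(row=4, col=0): c = -1.8100 + -0.8800i → escape time 1
(row=4, col=1): c = -1.6240 + -0.8800i → escape time 3
(row=4, col=2): c = -1.4380 + -0.8800i → escape time 3
(row=4, col=3): c = -1.2520 + -0.8800i → escape time 3
(row=4, col=4): c = -1.0660 + -0.8800i → escape time 3
(row=4, col=5): c = -0.8800 + -0.8800i → escape time 3

Answer: 569999
456999
334977
333345
133333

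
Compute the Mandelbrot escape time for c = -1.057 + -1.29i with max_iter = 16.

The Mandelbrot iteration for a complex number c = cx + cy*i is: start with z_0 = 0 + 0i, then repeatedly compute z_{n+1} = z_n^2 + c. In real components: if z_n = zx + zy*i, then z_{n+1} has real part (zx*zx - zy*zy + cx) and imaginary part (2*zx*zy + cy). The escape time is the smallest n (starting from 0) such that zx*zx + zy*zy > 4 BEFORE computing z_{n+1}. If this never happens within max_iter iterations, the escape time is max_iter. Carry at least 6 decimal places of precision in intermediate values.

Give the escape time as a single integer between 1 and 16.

Answer: 2

Derivation:
z_0 = 0 + 0i, c = -1.0570 + -1.2900i
Iter 1: z = -1.0570 + -1.2900i, |z|^2 = 2.7813
Iter 2: z = -1.6039 + 1.4371i, |z|^2 = 4.6375
Escaped at iteration 2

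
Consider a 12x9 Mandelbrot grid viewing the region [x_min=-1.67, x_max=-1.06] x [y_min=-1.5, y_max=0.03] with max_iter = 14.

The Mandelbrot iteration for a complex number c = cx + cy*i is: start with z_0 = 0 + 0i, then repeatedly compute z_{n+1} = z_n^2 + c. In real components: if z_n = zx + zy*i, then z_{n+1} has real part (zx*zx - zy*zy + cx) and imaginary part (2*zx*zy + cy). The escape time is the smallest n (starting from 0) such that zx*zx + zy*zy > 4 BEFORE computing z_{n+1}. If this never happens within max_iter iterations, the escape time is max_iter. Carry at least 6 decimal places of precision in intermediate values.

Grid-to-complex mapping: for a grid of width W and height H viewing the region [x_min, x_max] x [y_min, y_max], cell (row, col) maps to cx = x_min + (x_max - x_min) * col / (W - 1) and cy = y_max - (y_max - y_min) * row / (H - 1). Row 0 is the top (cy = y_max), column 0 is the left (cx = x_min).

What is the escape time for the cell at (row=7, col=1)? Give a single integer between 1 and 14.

Answer: 1

Derivation:
z_0 = 0 + 0i, c = -1.6145 + -1.3088i
Iter 1: z = -1.6145 + -1.3088i, |z|^2 = 4.3196
Escaped at iteration 1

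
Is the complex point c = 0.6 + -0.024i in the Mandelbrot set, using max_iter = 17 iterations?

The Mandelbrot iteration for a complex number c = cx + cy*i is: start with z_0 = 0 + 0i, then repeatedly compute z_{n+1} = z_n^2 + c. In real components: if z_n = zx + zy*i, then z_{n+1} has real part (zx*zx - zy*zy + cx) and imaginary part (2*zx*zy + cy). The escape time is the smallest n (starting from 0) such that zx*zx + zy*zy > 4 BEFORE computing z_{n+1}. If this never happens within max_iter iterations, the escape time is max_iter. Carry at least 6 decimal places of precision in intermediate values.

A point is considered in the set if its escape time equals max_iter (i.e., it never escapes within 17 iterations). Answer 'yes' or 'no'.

Answer: no

Derivation:
z_0 = 0 + 0i, c = 0.6000 + -0.0240i
Iter 1: z = 0.6000 + -0.0240i, |z|^2 = 0.3606
Iter 2: z = 0.9594 + -0.0528i, |z|^2 = 0.9233
Iter 3: z = 1.5177 + -0.1253i, |z|^2 = 2.3191
Iter 4: z = 2.8877 + -0.4044i, |z|^2 = 8.5025
Escaped at iteration 4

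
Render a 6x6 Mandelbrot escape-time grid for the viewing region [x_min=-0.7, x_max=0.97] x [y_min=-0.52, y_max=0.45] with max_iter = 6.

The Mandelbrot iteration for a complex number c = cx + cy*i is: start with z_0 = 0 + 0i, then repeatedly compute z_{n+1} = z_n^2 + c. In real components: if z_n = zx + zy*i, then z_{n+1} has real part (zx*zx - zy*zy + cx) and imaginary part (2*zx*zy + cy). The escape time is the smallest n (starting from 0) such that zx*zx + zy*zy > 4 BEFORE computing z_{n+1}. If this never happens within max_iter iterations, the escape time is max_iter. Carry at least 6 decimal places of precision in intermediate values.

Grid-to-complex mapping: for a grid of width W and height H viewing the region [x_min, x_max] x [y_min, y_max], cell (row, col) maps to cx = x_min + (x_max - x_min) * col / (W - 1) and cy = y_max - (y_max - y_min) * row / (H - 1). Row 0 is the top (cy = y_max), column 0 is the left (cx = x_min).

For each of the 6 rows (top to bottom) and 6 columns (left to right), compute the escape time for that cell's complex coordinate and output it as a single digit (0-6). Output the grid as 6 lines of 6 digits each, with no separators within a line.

(row=0, col=0): c = -0.7000 + 0.4500i → escape time 6
(row=0, col=1): c = -0.3660 + 0.4500i → escape time 6
(row=0, col=2): c = -0.0320 + 0.4500i → escape time 6
(row=0, col=3): c = 0.3020 + 0.4500i → escape time 6
(row=0, col=4): c = 0.6360 + 0.4500i → escape time 3
(row=0, col=5): c = 0.9700 + 0.4500i → escape time 2
(row=1, col=0): c = -0.7000 + 0.2560i → escape time 6
(row=1, col=1): c = -0.3660 + 0.2560i → escape time 6
(row=1, col=2): c = -0.0320 + 0.2560i → escape time 6
(row=1, col=3): c = 0.3020 + 0.2560i → escape time 6
(row=1, col=4): c = 0.6360 + 0.2560i → escape time 4
(row=1, col=5): c = 0.9700 + 0.2560i → escape time 3
(row=2, col=0): c = -0.7000 + 0.0620i → escape time 6
(row=2, col=1): c = -0.3660 + 0.0620i → escape time 6
(row=2, col=2): c = -0.0320 + 0.0620i → escape time 6
(row=2, col=3): c = 0.3020 + 0.0620i → escape time 6
(row=2, col=4): c = 0.6360 + 0.0620i → escape time 4
(row=2, col=5): c = 0.9700 + 0.0620i → escape time 3
(row=3, col=0): c = -0.7000 + -0.1320i → escape time 6
(row=3, col=1): c = -0.3660 + -0.1320i → escape time 6
(row=3, col=2): c = -0.0320 + -0.1320i → escape time 6
(row=3, col=3): c = 0.3020 + -0.1320i → escape time 6
(row=3, col=4): c = 0.6360 + -0.1320i → escape time 4
(row=3, col=5): c = 0.9700 + -0.1320i → escape time 3
(row=4, col=0): c = -0.7000 + -0.3260i → escape time 6
(row=4, col=1): c = -0.3660 + -0.3260i → escape time 6
(row=4, col=2): c = -0.0320 + -0.3260i → escape time 6
(row=4, col=3): c = 0.3020 + -0.3260i → escape time 6
(row=4, col=4): c = 0.6360 + -0.3260i → escape time 4
(row=4, col=5): c = 0.9700 + -0.3260i → escape time 2
(row=5, col=0): c = -0.7000 + -0.5200i → escape time 6
(row=5, col=1): c = -0.3660 + -0.5200i → escape time 6
(row=5, col=2): c = -0.0320 + -0.5200i → escape time 6
(row=5, col=3): c = 0.3020 + -0.5200i → escape time 6
(row=5, col=4): c = 0.6360 + -0.5200i → escape time 3
(row=5, col=5): c = 0.9700 + -0.5200i → escape time 2

Answer: 666632
666643
666643
666643
666642
666632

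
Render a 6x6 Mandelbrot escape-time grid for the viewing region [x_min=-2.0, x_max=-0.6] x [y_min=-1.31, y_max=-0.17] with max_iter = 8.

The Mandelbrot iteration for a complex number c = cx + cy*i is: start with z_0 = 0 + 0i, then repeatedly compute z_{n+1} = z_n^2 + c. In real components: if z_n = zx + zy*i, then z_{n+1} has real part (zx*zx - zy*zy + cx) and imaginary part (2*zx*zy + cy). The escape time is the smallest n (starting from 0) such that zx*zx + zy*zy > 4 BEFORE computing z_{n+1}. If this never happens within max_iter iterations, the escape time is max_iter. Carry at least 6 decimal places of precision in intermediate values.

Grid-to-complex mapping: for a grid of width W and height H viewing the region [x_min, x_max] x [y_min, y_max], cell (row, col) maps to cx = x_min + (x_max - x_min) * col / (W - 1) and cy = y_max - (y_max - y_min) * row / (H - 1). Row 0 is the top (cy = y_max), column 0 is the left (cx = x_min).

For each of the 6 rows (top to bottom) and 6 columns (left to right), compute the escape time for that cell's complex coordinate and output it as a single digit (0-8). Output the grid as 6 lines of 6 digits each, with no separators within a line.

Answer: 146888
134778
133358
123334
112333
112223

Derivation:
(row=0, col=0): c = -2.0000 + -0.1700i → escape time 1
(row=0, col=1): c = -1.7200 + -0.1700i → escape time 4
(row=0, col=2): c = -1.4400 + -0.1700i → escape time 6
(row=0, col=3): c = -1.1600 + -0.1700i → escape time 8
(row=0, col=4): c = -0.8800 + -0.1700i → escape time 8
(row=0, col=5): c = -0.6000 + -0.1700i → escape time 8
(row=1, col=0): c = -2.0000 + -0.3980i → escape time 1
(row=1, col=1): c = -1.7200 + -0.3980i → escape time 3
(row=1, col=2): c = -1.4400 + -0.3980i → escape time 4
(row=1, col=3): c = -1.1600 + -0.3980i → escape time 7
(row=1, col=4): c = -0.8800 + -0.3980i → escape time 7
(row=1, col=5): c = -0.6000 + -0.3980i → escape time 8
(row=2, col=0): c = -2.0000 + -0.6260i → escape time 1
(row=2, col=1): c = -1.7200 + -0.6260i → escape time 3
(row=2, col=2): c = -1.4400 + -0.6260i → escape time 3
(row=2, col=3): c = -1.1600 + -0.6260i → escape time 3
(row=2, col=4): c = -0.8800 + -0.6260i → escape time 5
(row=2, col=5): c = -0.6000 + -0.6260i → escape time 8
(row=3, col=0): c = -2.0000 + -0.8540i → escape time 1
(row=3, col=1): c = -1.7200 + -0.8540i → escape time 2
(row=3, col=2): c = -1.4400 + -0.8540i → escape time 3
(row=3, col=3): c = -1.1600 + -0.8540i → escape time 3
(row=3, col=4): c = -0.8800 + -0.8540i → escape time 3
(row=3, col=5): c = -0.6000 + -0.8540i → escape time 4
(row=4, col=0): c = -2.0000 + -1.0820i → escape time 1
(row=4, col=1): c = -1.7200 + -1.0820i → escape time 1
(row=4, col=2): c = -1.4400 + -1.0820i → escape time 2
(row=4, col=3): c = -1.1600 + -1.0820i → escape time 3
(row=4, col=4): c = -0.8800 + -1.0820i → escape time 3
(row=4, col=5): c = -0.6000 + -1.0820i → escape time 3
(row=5, col=0): c = -2.0000 + -1.3100i → escape time 1
(row=5, col=1): c = -1.7200 + -1.3100i → escape time 1
(row=5, col=2): c = -1.4400 + -1.3100i → escape time 2
(row=5, col=3): c = -1.1600 + -1.3100i → escape time 2
(row=5, col=4): c = -0.8800 + -1.3100i → escape time 2
(row=5, col=5): c = -0.6000 + -1.3100i → escape time 3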